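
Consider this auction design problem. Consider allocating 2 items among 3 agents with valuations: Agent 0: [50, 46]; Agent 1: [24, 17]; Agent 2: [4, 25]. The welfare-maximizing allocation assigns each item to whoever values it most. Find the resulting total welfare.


Step 1: For each item, find the maximum value among all agents.
Step 2: Item 0 -> Agent 0 (value 50)
Step 3: Item 1 -> Agent 0 (value 46)
Step 4: Total welfare = 50 + 46 = 96

96


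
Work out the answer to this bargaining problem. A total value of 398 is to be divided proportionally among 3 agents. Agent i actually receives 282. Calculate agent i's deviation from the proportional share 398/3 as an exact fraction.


Step 1: Proportional share = 398/3
Step 2: Agent's actual allocation = 282
Step 3: Excess = 282 - 398/3 = 448/3

448/3


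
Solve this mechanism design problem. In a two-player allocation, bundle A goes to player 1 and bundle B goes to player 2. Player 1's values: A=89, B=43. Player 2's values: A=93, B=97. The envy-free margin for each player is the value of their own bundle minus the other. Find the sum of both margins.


Step 1: Player 1's margin = v1(A) - v1(B) = 89 - 43 = 46
Step 2: Player 2's margin = v2(B) - v2(A) = 97 - 93 = 4
Step 3: Total margin = 46 + 4 = 50

50


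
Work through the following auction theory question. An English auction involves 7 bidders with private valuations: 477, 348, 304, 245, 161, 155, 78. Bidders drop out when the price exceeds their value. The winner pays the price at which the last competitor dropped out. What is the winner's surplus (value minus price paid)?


Step 1: Identify the highest value: 477
Step 2: Identify the second-highest value: 348
Step 3: The final price = second-highest value = 348
Step 4: Surplus = 477 - 348 = 129

129


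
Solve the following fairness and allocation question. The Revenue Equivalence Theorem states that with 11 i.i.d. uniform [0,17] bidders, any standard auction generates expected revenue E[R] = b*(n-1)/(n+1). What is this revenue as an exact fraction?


Step 1: By Revenue Equivalence, expected revenue = b*(n-1)/(n+1)
Step 2: Substituting n = 11, b = 17
Step 3: Revenue = 17*(11-1)/(11+1) = 17*10/12
Step 4: Revenue = 170/12 = 85/6

85/6


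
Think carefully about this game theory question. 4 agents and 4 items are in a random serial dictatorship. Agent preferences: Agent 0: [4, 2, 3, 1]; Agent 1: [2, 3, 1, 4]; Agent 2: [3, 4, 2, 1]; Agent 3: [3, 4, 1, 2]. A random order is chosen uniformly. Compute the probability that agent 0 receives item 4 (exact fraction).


Step 1: Agent 0 wants item 4
Step 2: There are 24 possible orderings of agents
Step 3: In 16 orderings, agent 0 gets item 4
Step 4: Probability = 16/24 = 2/3

2/3


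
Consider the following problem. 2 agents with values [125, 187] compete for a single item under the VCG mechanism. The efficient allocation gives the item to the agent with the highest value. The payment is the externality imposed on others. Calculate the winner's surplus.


Step 1: The winner is the agent with the highest value: agent 1 with value 187
Step 2: Values of other agents: [125]
Step 3: VCG payment = max of others' values = 125
Step 4: Surplus = 187 - 125 = 62

62


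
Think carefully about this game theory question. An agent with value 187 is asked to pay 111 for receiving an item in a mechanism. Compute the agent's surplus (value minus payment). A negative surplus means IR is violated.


Step 1: Surplus = value - payment = 187 - 111 = 76
Step 2: IR is satisfied (surplus >= 0)

76


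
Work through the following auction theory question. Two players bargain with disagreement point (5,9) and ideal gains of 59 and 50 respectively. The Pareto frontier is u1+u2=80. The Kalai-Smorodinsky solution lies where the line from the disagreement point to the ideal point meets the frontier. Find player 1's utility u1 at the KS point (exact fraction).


Step 1: At the KS point, (u1-d1)/r1 = (u2-d2)/r2 = t and u1+u2 = 80
Step 2: u1 = d1 + r1*t and u2 = d2 + r2*t, so (d1 + r1*t) + (d2 + r2*t) = 80
Step 3: t = (80 - 5 - 9)/(59 + 50) = 66/109
Step 4: u1 = d1 + r1*t = 5 + 59 * 66/109 = 4439/109
Step 5: (Check: u2 = d2 + r2*t = 4281/109; u1+u2 = 4439/109 + 4281/109 = 80, on the frontier.)

4439/109


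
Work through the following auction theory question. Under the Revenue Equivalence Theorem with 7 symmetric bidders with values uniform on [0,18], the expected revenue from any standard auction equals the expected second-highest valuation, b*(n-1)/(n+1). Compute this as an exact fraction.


Step 1: By Revenue Equivalence, expected revenue = b*(n-1)/(n+1)
Step 2: Substituting n = 7, b = 18
Step 3: Revenue = 18*(7-1)/(7+1) = 18*6/8
Step 4: Revenue = 108/8 = 27/2

27/2


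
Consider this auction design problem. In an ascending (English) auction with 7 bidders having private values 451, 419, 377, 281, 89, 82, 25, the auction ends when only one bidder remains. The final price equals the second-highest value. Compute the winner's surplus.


Step 1: Identify the highest value: 451
Step 2: Identify the second-highest value: 419
Step 3: The final price = second-highest value = 419
Step 4: Surplus = 451 - 419 = 32

32


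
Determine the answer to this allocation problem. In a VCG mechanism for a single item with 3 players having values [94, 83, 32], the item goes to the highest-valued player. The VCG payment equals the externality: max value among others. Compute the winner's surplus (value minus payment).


Step 1: The winner is the agent with the highest value: agent 0 with value 94
Step 2: Values of other agents: [83, 32]
Step 3: VCG payment = max of others' values = 83
Step 4: Surplus = 94 - 83 = 11

11


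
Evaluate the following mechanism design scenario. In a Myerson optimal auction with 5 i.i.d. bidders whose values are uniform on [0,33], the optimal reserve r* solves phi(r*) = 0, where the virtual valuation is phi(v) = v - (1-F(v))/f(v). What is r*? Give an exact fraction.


Step 1: For U[0,33], F(v) = v/33 and f(v) = 1/33
Step 2: phi(v) = v - (1 - v/33)/(1/33) = v - (33 - v) = 2v - 33
Step 3: Set phi(r*) = 0: 2r* - 33 = 0
Step 4: r* = 33/2 (the number of bidders n = 5 does not enter)

33/2


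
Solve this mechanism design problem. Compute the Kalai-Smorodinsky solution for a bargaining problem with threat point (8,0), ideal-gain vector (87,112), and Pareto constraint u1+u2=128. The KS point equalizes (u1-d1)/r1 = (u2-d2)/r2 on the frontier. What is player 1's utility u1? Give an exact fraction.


Step 1: At the KS point, (u1-d1)/r1 = (u2-d2)/r2 = t and u1+u2 = 128
Step 2: u1 = d1 + r1*t and u2 = d2 + r2*t, so (d1 + r1*t) + (d2 + r2*t) = 128
Step 3: t = (128 - 8 - 0)/(87 + 112) = 120/199
Step 4: u1 = d1 + r1*t = 8 + 87 * 120/199 = 12032/199
Step 5: (Check: u2 = d2 + r2*t = 13440/199; u1+u2 = 12032/199 + 13440/199 = 128, on the frontier.)

12032/199


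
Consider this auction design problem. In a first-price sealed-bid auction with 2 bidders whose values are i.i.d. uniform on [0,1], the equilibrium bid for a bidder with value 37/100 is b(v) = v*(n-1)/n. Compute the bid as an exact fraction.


Step 1: The symmetric BNE bidding function is b(v) = v * (n-1) / n
Step 2: Substitute v = 37/100 and n = 2
Step 3: b = 37/100 * 1/2
Step 4: b = 37/200

37/200


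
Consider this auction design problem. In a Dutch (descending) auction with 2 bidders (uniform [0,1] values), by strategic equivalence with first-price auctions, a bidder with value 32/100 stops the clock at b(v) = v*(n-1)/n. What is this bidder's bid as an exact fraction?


Step 1: Dutch auctions are strategically equivalent to first-price auctions
Step 2: The equilibrium bid is b(v) = v*(n-1)/n
Step 3: b = 8/25 * 1/2
Step 4: b = 4/25

4/25


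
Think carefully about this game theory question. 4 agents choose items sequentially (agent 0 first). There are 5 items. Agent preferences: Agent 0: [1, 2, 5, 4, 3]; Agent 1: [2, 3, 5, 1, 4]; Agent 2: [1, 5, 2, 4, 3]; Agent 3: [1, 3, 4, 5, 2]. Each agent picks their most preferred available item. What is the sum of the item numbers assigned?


Step 1: Agent 0 picks item 1
Step 2: Agent 1 picks item 2
Step 3: Agent 2 picks item 5
Step 4: Agent 3 picks item 3
Step 5: Sum = 1 + 2 + 5 + 3 = 11

11


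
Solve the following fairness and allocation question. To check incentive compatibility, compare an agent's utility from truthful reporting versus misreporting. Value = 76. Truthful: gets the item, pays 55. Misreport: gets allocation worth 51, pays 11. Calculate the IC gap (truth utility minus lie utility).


Step 1: U(truth) = value - payment = 76 - 55 = 21
Step 2: U(lie) = allocation - payment = 51 - 11 = 40
Step 3: IC gap = 21 - 40 = -19

-19


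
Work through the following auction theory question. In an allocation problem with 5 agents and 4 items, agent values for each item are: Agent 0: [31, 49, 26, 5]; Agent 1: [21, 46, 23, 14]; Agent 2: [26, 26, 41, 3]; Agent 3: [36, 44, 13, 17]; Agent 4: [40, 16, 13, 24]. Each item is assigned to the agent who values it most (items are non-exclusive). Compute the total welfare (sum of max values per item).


Step 1: For each item, find the maximum value among all agents.
Step 2: Item 0 -> Agent 4 (value 40)
Step 3: Item 1 -> Agent 0 (value 49)
Step 4: Item 2 -> Agent 2 (value 41)
Step 5: Item 3 -> Agent 4 (value 24)
Step 6: Total welfare = 40 + 49 + 41 + 24 = 154

154


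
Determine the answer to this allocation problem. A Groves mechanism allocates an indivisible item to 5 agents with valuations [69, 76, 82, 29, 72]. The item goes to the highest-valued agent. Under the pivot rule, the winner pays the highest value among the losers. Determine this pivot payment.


Step 1: The efficient winner is agent 2 with value 82
Step 2: Other agents' values: [69, 76, 29, 72]
Step 3: Pivot payment = max(others) = 76
Step 4: The winner pays 76

76


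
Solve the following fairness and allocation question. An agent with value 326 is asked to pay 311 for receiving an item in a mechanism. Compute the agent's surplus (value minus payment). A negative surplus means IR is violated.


Step 1: Surplus = value - payment = 326 - 311 = 15
Step 2: IR is satisfied (surplus >= 0)

15


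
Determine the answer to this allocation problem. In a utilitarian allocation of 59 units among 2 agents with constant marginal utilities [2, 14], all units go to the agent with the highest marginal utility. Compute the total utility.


Step 1: The marginal utilities are [2, 14]
Step 2: The highest marginal utility is 14
Step 3: All 59 units go to that agent
Step 4: Total utility = 14 * 59 = 826

826


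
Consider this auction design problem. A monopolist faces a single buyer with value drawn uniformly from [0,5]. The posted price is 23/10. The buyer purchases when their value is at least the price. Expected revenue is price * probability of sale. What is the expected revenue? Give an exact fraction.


Step 1: Posted price r = 23/10, value support [0,5]
Step 2: P(v >= r) = (5 - 23/10)/5 = 27/50
Step 3: Expected revenue = r * P(v >= r) = 23/10 * 27/50
Step 4: Revenue = 621/500

621/500


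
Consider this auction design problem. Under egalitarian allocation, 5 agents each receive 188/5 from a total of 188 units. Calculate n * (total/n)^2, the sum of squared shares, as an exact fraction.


Step 1: Each agent's share = 188/5
Step 2: Square of each share = (188/5)^2 = 35344/25
Step 3: Sum of squares = 5 * 35344/25 = 35344/5

35344/5


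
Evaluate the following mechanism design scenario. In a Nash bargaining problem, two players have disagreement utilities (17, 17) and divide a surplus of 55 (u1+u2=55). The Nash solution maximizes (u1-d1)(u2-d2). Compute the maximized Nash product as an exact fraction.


Step 1: The Nash solution splits surplus symmetrically above the disagreement point
Step 2: u1 = (total + d1 - d2)/2 = (55 + 17 - 17)/2 = 55/2
Step 3: u2 = (total - d1 + d2)/2 = (55 - 17 + 17)/2 = 55/2
Step 4: Nash product = (55/2 - 17) * (55/2 - 17)
Step 5: = 21/2 * 21/2 = 441/4

441/4


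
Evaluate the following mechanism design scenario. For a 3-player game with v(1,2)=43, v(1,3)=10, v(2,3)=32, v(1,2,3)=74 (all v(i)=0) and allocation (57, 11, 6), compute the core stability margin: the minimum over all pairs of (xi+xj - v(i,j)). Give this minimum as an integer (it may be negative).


Step 1: Slack for coalition (1,2): x1+x2 - v12 = 68 - 43 = 25
Step 2: Slack for coalition (1,3): x1+x3 - v13 = 63 - 10 = 53
Step 3: Slack for coalition (2,3): x2+x3 - v23 = 17 - 32 = -15
Step 4: Minimum slack = min(25, 53, -15) = -15, attained by (2,3); coalition (2,3) can block (slack < 0), so the allocation is not in the core

-15


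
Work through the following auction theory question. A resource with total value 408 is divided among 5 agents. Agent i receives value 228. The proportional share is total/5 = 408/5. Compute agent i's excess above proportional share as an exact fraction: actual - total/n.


Step 1: Proportional share = 408/5
Step 2: Agent's actual allocation = 228
Step 3: Excess = 228 - 408/5 = 732/5

732/5


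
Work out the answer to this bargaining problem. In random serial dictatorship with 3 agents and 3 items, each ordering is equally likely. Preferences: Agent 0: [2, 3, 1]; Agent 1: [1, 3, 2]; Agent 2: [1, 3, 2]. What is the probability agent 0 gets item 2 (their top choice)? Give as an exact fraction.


Step 1: Agent 0 wants item 2
Step 2: There are 6 possible orderings of agents
Step 3: In 6 orderings, agent 0 gets item 2
Step 4: Probability = 6/6 = 1

1


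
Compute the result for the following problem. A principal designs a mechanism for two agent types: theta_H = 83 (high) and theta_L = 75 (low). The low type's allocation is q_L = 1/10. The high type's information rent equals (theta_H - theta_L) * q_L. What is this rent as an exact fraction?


Step 1: theta_H - theta_L = 83 - 75 = 8
Step 2: Information rent = (theta_H - theta_L) * q_L
Step 3: = 8 * 1/10
Step 4: = 4/5

4/5


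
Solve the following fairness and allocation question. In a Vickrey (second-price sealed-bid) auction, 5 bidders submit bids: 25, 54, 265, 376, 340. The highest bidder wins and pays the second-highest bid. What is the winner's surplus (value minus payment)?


Step 1: Sort bids in descending order: 376, 340, 265, 54, 25
Step 2: The winning bid is the highest: 376
Step 3: The payment equals the second-highest bid: 340
Step 4: Surplus = winner's bid - payment = 376 - 340 = 36

36


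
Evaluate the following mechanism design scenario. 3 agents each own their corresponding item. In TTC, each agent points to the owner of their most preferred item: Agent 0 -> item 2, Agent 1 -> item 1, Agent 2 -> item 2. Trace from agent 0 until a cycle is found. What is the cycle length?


Step 1: Trace the pointer graph from agent 0: 0 -> 2 -> 2
Step 2: A cycle is detected when we revisit agent 2
Step 3: The cycle is: 2 -> 2
Step 4: Cycle length = 1

1


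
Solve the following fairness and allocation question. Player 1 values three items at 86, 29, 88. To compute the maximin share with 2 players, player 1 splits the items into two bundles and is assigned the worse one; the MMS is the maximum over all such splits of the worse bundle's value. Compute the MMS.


Step 1: Item values = 86, 29, 88
Step 2: Enumerate all 2-bundle partitions and take the smaller bundle:
  Partition 1: {86} vs {29,88} -> bundles 86, 117; min = 86
  Partition 2: {29} vs {86,88} -> bundles 29, 174; min = 29
  Partition 3: {88} vs {86,29} -> bundles 88, 115; min = 88
Step 3: MMS = max(86, 29, 88) = 88

88


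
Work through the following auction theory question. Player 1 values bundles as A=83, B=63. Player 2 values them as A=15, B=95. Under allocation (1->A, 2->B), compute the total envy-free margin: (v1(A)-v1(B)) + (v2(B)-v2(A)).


Step 1: Player 1's margin = v1(A) - v1(B) = 83 - 63 = 20
Step 2: Player 2's margin = v2(B) - v2(A) = 95 - 15 = 80
Step 3: Total margin = 20 + 80 = 100

100


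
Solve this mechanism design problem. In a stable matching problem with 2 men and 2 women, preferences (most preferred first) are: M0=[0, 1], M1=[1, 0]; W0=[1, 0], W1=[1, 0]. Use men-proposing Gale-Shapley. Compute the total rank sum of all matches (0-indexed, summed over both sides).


Step 1: Run Gale-Shapley (men propose, women hold best offer):
  M0 proposes to W0; she accepts
  M1 proposes to W1; she accepts
Step 2: Final matching: W0-M0, W1-M1
Step 3: 0-indexed ranks (man's rank of his match, then woman's): 0 + 1 + 0 + 0
Step 4: Total rank sum = 1

1


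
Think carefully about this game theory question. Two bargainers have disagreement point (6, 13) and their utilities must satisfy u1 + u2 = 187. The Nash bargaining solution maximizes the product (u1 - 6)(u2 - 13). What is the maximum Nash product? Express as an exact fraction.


Step 1: The Nash solution splits surplus symmetrically above the disagreement point
Step 2: u1 = (total + d1 - d2)/2 = (187 + 6 - 13)/2 = 90
Step 3: u2 = (total - d1 + d2)/2 = (187 - 6 + 13)/2 = 97
Step 4: Nash product = (90 - 6) * (97 - 13)
Step 5: = 84 * 84 = 7056

7056


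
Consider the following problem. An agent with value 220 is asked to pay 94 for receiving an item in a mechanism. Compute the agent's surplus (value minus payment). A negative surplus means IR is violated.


Step 1: Surplus = value - payment = 220 - 94 = 126
Step 2: IR is satisfied (surplus >= 0)

126


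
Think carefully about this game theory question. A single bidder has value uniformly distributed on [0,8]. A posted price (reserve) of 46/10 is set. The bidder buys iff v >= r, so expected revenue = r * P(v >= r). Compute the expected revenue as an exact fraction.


Step 1: Posted price r = 23/5, value support [0,8]
Step 2: P(v >= r) = (8 - 23/5)/8 = 17/40
Step 3: Expected revenue = r * P(v >= r) = 23/5 * 17/40
Step 4: Revenue = 391/200

391/200


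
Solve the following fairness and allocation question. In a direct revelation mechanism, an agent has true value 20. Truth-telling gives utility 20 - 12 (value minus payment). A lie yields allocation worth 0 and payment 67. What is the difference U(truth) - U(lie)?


Step 1: U(truth) = value - payment = 20 - 12 = 8
Step 2: U(lie) = allocation - payment = 0 - 67 = -67
Step 3: IC gap = 8 - (-67) = 75

75


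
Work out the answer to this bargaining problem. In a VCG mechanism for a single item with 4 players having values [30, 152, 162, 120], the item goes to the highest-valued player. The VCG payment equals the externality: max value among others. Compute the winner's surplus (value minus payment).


Step 1: The winner is the agent with the highest value: agent 2 with value 162
Step 2: Values of other agents: [30, 152, 120]
Step 3: VCG payment = max of others' values = 152
Step 4: Surplus = 162 - 152 = 10

10


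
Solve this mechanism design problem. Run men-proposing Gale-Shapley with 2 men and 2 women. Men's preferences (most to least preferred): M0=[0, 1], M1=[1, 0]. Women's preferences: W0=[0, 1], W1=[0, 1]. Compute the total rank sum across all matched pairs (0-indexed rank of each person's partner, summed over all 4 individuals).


Step 1: Run Gale-Shapley (men propose, women hold best offer):
  M0 proposes to W0; she accepts
  M1 proposes to W1; she accepts
Step 2: Final matching: W0-M0, W1-M1
Step 3: 0-indexed ranks (man's rank of his match, then woman's): 0 + 0 + 0 + 1
Step 4: Total rank sum = 1

1


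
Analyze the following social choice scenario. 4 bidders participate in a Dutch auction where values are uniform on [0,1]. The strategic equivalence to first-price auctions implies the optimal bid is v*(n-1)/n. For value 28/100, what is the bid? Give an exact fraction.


Step 1: Dutch auctions are strategically equivalent to first-price auctions
Step 2: The equilibrium bid is b(v) = v*(n-1)/n
Step 3: b = 7/25 * 3/4
Step 4: b = 21/100

21/100


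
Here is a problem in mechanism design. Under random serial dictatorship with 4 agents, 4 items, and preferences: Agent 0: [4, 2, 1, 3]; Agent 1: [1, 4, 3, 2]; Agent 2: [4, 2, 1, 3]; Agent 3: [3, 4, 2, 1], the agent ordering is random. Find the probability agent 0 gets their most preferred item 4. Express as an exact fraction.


Step 1: Agent 0 wants item 4
Step 2: There are 24 possible orderings of agents
Step 3: In 12 orderings, agent 0 gets item 4
Step 4: Probability = 12/24 = 1/2

1/2


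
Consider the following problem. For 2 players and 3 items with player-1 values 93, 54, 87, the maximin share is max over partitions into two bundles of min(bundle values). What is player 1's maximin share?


Step 1: Item values = 93, 54, 87
Step 2: Enumerate all 2-bundle partitions and take the smaller bundle:
  Partition 1: {93} vs {54,87} -> bundles 93, 141; min = 93
  Partition 2: {54} vs {93,87} -> bundles 54, 180; min = 54
  Partition 3: {87} vs {93,54} -> bundles 87, 147; min = 87
Step 3: MMS = max(93, 54, 87) = 93

93


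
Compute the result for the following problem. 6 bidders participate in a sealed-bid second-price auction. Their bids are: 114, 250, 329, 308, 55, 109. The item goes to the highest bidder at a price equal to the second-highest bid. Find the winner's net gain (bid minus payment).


Step 1: Sort bids in descending order: 329, 308, 250, 114, 109, 55
Step 2: The winning bid is the highest: 329
Step 3: The payment equals the second-highest bid: 308
Step 4: Surplus = winner's bid - payment = 329 - 308 = 21

21


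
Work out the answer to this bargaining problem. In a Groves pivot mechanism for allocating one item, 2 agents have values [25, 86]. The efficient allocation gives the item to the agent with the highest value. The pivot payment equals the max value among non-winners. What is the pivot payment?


Step 1: The efficient winner is agent 1 with value 86
Step 2: Other agents' values: [25]
Step 3: Pivot payment = max(others) = 25
Step 4: The winner pays 25

25


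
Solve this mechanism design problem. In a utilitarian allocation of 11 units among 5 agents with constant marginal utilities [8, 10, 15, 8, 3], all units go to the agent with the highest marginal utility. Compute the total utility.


Step 1: The marginal utilities are [8, 10, 15, 8, 3]
Step 2: The highest marginal utility is 15
Step 3: All 11 units go to that agent
Step 4: Total utility = 15 * 11 = 165

165


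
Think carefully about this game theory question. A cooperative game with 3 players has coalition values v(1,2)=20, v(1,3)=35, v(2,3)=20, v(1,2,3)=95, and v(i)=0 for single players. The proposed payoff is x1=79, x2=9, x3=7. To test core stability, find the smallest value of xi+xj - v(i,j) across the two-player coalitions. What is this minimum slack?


Step 1: Slack for coalition (1,2): x1+x2 - v12 = 88 - 20 = 68
Step 2: Slack for coalition (1,3): x1+x3 - v13 = 86 - 35 = 51
Step 3: Slack for coalition (2,3): x2+x3 - v23 = 16 - 20 = -4
Step 4: Minimum slack = min(68, 51, -4) = -4, attained by (2,3); coalition (2,3) can block (slack < 0), so the allocation is not in the core

-4


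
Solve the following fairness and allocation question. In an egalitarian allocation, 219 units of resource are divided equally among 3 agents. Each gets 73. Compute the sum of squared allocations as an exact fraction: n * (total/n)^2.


Step 1: Each agent's share = 219/3 = 73
Step 2: Square of each share = (73)^2 = 5329
Step 3: Sum of squares = 3 * 5329 = 15987

15987


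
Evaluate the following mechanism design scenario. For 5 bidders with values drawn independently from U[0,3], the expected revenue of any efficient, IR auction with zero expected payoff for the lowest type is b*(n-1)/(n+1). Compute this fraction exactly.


Step 1: By Revenue Equivalence, expected revenue = b*(n-1)/(n+1)
Step 2: Substituting n = 5, b = 3
Step 3: Revenue = 3*(5-1)/(5+1) = 3*4/6
Step 4: Revenue = 12/6 = 2

2


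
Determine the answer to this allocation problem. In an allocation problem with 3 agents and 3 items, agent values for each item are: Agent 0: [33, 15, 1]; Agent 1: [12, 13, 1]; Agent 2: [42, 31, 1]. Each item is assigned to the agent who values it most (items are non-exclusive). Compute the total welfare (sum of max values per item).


Step 1: For each item, find the maximum value among all agents.
Step 2: Item 0 -> Agent 2 (value 42)
Step 3: Item 1 -> Agent 2 (value 31)
Step 4: Item 2 -> Agent 0 (value 1)
Step 5: Total welfare = 42 + 31 + 1 = 74

74


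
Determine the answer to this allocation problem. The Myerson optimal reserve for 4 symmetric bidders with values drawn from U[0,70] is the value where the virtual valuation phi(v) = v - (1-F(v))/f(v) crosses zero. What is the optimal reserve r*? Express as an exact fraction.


Step 1: For U[0,70], F(v) = v/70 and f(v) = 1/70
Step 2: phi(v) = v - (1 - v/70)/(1/70) = v - (70 - v) = 2v - 70
Step 3: Set phi(r*) = 0: 2r* - 70 = 0
Step 4: r* = 70/2 = 35 (the number of bidders n = 4 does not enter)

35


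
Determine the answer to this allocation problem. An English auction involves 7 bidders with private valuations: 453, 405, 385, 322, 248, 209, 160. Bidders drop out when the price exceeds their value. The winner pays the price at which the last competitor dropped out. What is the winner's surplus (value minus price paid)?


Step 1: Identify the highest value: 453
Step 2: Identify the second-highest value: 405
Step 3: The final price = second-highest value = 405
Step 4: Surplus = 453 - 405 = 48

48


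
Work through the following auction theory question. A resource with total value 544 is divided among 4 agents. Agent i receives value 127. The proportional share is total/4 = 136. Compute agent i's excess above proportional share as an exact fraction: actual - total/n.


Step 1: Proportional share = 544/4 = 136
Step 2: Agent's actual allocation = 127
Step 3: Excess = 127 - 136 = -9

-9


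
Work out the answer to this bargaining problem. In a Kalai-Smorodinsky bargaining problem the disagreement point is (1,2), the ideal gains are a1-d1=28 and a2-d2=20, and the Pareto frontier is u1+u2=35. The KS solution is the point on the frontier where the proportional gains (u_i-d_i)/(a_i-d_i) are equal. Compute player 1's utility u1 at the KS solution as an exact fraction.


Step 1: At the KS point, (u1-d1)/r1 = (u2-d2)/r2 = t and u1+u2 = 35
Step 2: u1 = d1 + r1*t and u2 = d2 + r2*t, so (d1 + r1*t) + (d2 + r2*t) = 35
Step 3: t = (35 - 1 - 2)/(28 + 20) = 32/48 = 2/3
Step 4: u1 = d1 + r1*t = 1 + 28 * 2/3 = 59/3
Step 5: (Check: u2 = d2 + r2*t = 46/3; u1+u2 = 59/3 + 46/3 = 35, on the frontier.)

59/3


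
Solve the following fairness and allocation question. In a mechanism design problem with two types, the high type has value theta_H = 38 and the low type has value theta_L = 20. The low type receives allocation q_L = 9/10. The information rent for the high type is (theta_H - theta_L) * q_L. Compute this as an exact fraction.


Step 1: theta_H - theta_L = 38 - 20 = 18
Step 2: Information rent = (theta_H - theta_L) * q_L
Step 3: = 18 * 9/10
Step 4: = 81/5

81/5


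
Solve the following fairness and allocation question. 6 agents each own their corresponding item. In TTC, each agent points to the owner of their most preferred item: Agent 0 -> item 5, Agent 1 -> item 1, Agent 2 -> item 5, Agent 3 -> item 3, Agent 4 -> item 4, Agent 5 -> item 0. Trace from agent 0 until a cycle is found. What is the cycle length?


Step 1: Trace the pointer graph from agent 0: 0 -> 5 -> 0
Step 2: A cycle is detected when we revisit agent 0
Step 3: The cycle is: 0 -> 5 -> 0
Step 4: Cycle length = 2

2


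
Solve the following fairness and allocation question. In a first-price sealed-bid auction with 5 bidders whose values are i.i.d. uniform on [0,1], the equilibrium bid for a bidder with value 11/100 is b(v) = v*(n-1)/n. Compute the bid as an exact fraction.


Step 1: The symmetric BNE bidding function is b(v) = v * (n-1) / n
Step 2: Substitute v = 11/100 and n = 5
Step 3: b = 11/100 * 4/5
Step 4: b = 11/125

11/125


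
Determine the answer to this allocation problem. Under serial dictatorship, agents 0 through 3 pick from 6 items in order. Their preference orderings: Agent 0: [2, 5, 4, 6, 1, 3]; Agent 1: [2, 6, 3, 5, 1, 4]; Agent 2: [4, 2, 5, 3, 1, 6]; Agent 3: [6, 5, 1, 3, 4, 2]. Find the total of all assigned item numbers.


Step 1: Agent 0 picks item 2
Step 2: Agent 1 picks item 6
Step 3: Agent 2 picks item 4
Step 4: Agent 3 picks item 5
Step 5: Sum = 2 + 6 + 4 + 5 = 17

17


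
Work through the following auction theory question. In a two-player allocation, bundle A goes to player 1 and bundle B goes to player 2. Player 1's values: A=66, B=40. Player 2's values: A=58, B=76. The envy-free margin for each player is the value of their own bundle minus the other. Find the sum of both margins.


Step 1: Player 1's margin = v1(A) - v1(B) = 66 - 40 = 26
Step 2: Player 2's margin = v2(B) - v2(A) = 76 - 58 = 18
Step 3: Total margin = 26 + 18 = 44

44


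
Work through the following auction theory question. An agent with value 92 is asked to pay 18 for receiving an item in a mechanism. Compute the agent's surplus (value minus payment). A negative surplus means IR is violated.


Step 1: Surplus = value - payment = 92 - 18 = 74
Step 2: IR is satisfied (surplus >= 0)

74


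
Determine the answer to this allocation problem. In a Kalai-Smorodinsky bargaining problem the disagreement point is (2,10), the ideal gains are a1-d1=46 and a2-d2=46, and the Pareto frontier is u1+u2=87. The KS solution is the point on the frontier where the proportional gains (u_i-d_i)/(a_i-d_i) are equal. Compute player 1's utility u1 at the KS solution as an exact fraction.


Step 1: At the KS point, (u1-d1)/r1 = (u2-d2)/r2 = t and u1+u2 = 87
Step 2: u1 = d1 + r1*t and u2 = d2 + r2*t, so (d1 + r1*t) + (d2 + r2*t) = 87
Step 3: t = (87 - 2 - 10)/(46 + 46) = 75/92
Step 4: u1 = d1 + r1*t = 2 + 46 * 75/92 = 79/2
Step 5: (Check: u2 = d2 + r2*t = 95/2; u1+u2 = 79/2 + 95/2 = 87, on the frontier.)

79/2


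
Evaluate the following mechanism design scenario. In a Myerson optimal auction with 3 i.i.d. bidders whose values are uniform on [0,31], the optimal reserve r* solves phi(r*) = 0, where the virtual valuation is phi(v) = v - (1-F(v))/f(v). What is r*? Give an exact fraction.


Step 1: For U[0,31], F(v) = v/31 and f(v) = 1/31
Step 2: phi(v) = v - (1 - v/31)/(1/31) = v - (31 - v) = 2v - 31
Step 3: Set phi(r*) = 0: 2r* - 31 = 0
Step 4: r* = 31/2 (the number of bidders n = 3 does not enter)

31/2


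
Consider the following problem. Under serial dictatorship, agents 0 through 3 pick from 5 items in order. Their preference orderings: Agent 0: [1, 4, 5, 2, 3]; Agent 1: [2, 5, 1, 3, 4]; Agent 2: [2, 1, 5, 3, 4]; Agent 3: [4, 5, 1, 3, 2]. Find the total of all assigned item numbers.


Step 1: Agent 0 picks item 1
Step 2: Agent 1 picks item 2
Step 3: Agent 2 picks item 5
Step 4: Agent 3 picks item 4
Step 5: Sum = 1 + 2 + 5 + 4 = 12

12


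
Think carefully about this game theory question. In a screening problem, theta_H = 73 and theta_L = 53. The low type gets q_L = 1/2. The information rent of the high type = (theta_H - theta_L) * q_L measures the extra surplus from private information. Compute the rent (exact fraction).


Step 1: theta_H - theta_L = 73 - 53 = 20
Step 2: Information rent = (theta_H - theta_L) * q_L
Step 3: = 20 * 1/2
Step 4: = 10

10


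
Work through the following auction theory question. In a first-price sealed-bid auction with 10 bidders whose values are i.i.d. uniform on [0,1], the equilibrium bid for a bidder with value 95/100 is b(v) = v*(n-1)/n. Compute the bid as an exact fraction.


Step 1: The symmetric BNE bidding function is b(v) = v * (n-1) / n
Step 2: Substitute v = 19/20 and n = 10
Step 3: b = 19/20 * 9/10
Step 4: b = 171/200

171/200


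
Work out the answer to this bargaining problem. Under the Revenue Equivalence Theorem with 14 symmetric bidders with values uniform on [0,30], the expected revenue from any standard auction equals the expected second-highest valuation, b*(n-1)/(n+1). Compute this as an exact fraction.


Step 1: By Revenue Equivalence, expected revenue = b*(n-1)/(n+1)
Step 2: Substituting n = 14, b = 30
Step 3: Revenue = 30*(14-1)/(14+1) = 30*13/15
Step 4: Revenue = 390/15 = 26

26


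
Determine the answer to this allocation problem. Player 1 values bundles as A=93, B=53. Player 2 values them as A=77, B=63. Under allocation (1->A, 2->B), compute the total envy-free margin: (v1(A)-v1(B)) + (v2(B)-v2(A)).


Step 1: Player 1's margin = v1(A) - v1(B) = 93 - 53 = 40
Step 2: Player 2's margin = v2(B) - v2(A) = 63 - 77 = -14
Step 3: Total margin = 40 + -14 = 26

26


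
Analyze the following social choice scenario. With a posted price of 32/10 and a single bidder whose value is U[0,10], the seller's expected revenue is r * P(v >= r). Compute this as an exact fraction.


Step 1: Posted price r = 16/5, value support [0,10]
Step 2: P(v >= r) = (10 - 16/5)/10 = 17/25
Step 3: Expected revenue = r * P(v >= r) = 16/5 * 17/25
Step 4: Revenue = 272/125

272/125


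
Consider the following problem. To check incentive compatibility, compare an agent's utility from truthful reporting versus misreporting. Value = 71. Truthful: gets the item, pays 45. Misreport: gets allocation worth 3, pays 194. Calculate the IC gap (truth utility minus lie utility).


Step 1: U(truth) = value - payment = 71 - 45 = 26
Step 2: U(lie) = allocation - payment = 3 - 194 = -191
Step 3: IC gap = 26 - (-191) = 217

217


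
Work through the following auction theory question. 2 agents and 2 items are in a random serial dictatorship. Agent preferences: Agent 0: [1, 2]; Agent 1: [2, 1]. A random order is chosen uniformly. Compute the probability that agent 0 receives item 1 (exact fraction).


Step 1: Agent 0 wants item 1
Step 2: There are 2 possible orderings of agents
Step 3: In 2 orderings, agent 0 gets item 1
Step 4: Probability = 2/2 = 1

1


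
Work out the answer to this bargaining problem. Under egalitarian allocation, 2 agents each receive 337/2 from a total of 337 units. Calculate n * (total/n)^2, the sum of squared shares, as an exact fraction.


Step 1: Each agent's share = 337/2
Step 2: Square of each share = (337/2)^2 = 113569/4
Step 3: Sum of squares = 2 * 113569/4 = 113569/2

113569/2


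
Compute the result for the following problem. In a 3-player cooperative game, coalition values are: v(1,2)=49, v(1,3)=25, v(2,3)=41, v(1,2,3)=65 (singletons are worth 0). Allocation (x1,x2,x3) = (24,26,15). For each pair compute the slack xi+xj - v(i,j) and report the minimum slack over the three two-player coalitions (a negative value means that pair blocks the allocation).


Step 1: Slack for coalition (1,2): x1+x2 - v12 = 50 - 49 = 1
Step 2: Slack for coalition (1,3): x1+x3 - v13 = 39 - 25 = 14
Step 3: Slack for coalition (2,3): x2+x3 - v23 = 41 - 41 = 0
Step 4: Minimum slack = min(1, 14, 0) = 0, attained by (2,3); no pair can gain by deviating, so the allocation is in the core

0


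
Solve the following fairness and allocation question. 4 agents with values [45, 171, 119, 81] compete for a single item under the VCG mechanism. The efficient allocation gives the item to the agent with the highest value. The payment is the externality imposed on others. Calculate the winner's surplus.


Step 1: The winner is the agent with the highest value: agent 1 with value 171
Step 2: Values of other agents: [45, 119, 81]
Step 3: VCG payment = max of others' values = 119
Step 4: Surplus = 171 - 119 = 52

52


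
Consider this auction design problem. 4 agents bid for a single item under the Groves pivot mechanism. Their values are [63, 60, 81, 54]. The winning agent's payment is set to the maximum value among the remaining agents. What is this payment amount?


Step 1: The efficient winner is agent 2 with value 81
Step 2: Other agents' values: [63, 60, 54]
Step 3: Pivot payment = max(others) = 63
Step 4: The winner pays 63

63


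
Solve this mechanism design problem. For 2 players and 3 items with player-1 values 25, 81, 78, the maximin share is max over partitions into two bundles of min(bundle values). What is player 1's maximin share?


Step 1: Item values = 25, 81, 78
Step 2: Enumerate all 2-bundle partitions and take the smaller bundle:
  Partition 1: {25} vs {81,78} -> bundles 25, 159; min = 25
  Partition 2: {81} vs {25,78} -> bundles 81, 103; min = 81
  Partition 3: {78} vs {25,81} -> bundles 78, 106; min = 78
Step 3: MMS = max(25, 81, 78) = 81

81


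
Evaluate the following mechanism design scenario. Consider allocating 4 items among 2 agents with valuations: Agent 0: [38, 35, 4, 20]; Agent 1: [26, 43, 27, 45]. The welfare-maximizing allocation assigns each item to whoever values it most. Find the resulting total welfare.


Step 1: For each item, find the maximum value among all agents.
Step 2: Item 0 -> Agent 0 (value 38)
Step 3: Item 1 -> Agent 1 (value 43)
Step 4: Item 2 -> Agent 1 (value 27)
Step 5: Item 3 -> Agent 1 (value 45)
Step 6: Total welfare = 38 + 43 + 27 + 45 = 153

153


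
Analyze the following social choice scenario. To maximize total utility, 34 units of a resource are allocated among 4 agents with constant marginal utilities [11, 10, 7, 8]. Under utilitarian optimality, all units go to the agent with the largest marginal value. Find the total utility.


Step 1: The marginal utilities are [11, 10, 7, 8]
Step 2: The highest marginal utility is 11
Step 3: All 34 units go to that agent
Step 4: Total utility = 11 * 34 = 374

374


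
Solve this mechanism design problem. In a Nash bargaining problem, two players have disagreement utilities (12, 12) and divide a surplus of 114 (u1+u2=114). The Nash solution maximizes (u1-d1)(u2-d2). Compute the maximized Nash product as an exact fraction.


Step 1: The Nash solution splits surplus symmetrically above the disagreement point
Step 2: u1 = (total + d1 - d2)/2 = (114 + 12 - 12)/2 = 57
Step 3: u2 = (total - d1 + d2)/2 = (114 - 12 + 12)/2 = 57
Step 4: Nash product = (57 - 12) * (57 - 12)
Step 5: = 45 * 45 = 2025

2025


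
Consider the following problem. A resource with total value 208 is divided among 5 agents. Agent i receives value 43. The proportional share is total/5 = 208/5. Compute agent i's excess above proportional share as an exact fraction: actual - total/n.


Step 1: Proportional share = 208/5
Step 2: Agent's actual allocation = 43
Step 3: Excess = 43 - 208/5 = 7/5

7/5


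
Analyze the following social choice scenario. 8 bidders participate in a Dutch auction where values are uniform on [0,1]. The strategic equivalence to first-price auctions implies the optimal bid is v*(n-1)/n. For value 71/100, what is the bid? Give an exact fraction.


Step 1: Dutch auctions are strategically equivalent to first-price auctions
Step 2: The equilibrium bid is b(v) = v*(n-1)/n
Step 3: b = 71/100 * 7/8
Step 4: b = 497/800

497/800


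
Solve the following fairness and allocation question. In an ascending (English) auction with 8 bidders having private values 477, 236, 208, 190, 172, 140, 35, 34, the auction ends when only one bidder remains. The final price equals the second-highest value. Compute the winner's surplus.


Step 1: Identify the highest value: 477
Step 2: Identify the second-highest value: 236
Step 3: The final price = second-highest value = 236
Step 4: Surplus = 477 - 236 = 241

241


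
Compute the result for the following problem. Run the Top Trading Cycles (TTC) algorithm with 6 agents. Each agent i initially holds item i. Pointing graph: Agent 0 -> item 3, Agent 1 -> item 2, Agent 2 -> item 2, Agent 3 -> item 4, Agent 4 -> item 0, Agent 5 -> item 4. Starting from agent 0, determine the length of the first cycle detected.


Step 1: Trace the pointer graph from agent 0: 0 -> 3 -> 4 -> 0
Step 2: A cycle is detected when we revisit agent 0
Step 3: The cycle is: 0 -> 3 -> 4 -> 0
Step 4: Cycle length = 3

3


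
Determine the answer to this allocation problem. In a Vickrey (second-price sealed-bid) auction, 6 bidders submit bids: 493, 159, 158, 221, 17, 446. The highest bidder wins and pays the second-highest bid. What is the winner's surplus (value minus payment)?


Step 1: Sort bids in descending order: 493, 446, 221, 159, 158, 17
Step 2: The winning bid is the highest: 493
Step 3: The payment equals the second-highest bid: 446
Step 4: Surplus = winner's bid - payment = 493 - 446 = 47

47
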